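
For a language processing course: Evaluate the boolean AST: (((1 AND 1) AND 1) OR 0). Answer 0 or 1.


Step 1: Evaluate inner node
  1 AND 1 = 1
Step 2: Evaluate next node
  1 AND 1 = 1
Step 3: Evaluate root node
  1 OR 0 = 1

1


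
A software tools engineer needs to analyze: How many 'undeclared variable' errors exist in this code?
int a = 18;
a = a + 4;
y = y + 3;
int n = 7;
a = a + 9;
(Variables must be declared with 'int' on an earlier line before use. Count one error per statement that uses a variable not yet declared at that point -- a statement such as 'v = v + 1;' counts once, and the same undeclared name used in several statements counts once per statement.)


Scanning code line by line:
  Line 1: declare 'a' -> declared = ['a']
  Line 2: use 'a' -> OK (declared)
  Line 3: use 'y' -> ERROR (undeclared)
  Line 4: declare 'n' -> declared = ['a', 'n']
  Line 5: use 'a' -> OK (declared)
Total undeclared variable errors: 1

1


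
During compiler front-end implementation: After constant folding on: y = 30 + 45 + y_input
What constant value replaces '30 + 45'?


Identifying constant sub-expression:
  Original: y = 30 + 45 + y_input
  30 and 45 are both compile-time constants
  Evaluating: 30 + 45 = 75
  After folding: y = 75 + y_input

75


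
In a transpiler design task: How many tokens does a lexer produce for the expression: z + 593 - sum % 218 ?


Scanning 'z + 593 - sum % 218'
Token 1: 'z' -> identifier
Token 2: '+' -> operator
Token 3: '593' -> integer_literal
Token 4: '-' -> operator
Token 5: 'sum' -> identifier
Token 6: '%' -> operator
Token 7: '218' -> integer_literal
Total tokens: 7

7


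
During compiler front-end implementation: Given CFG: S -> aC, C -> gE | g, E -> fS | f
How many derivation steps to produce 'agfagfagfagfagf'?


Grammar: S -> aC, C -> gE | g, E -> fS | f
Deriving 'agfagfagfagfagf':
Step 1: S -> aC => aC
Step 2: C -> gE => agE
Step 3: E -> fS => agfS
Step 4: S -> aC => agfaC
Step 5: C -> gE => agfagE
Step 6: E -> fS => agfagfS
Step 7: S -> aC => agfagfaC
Step 8: C -> gE => agfagfagE
Step 9: E -> fS => agfagfagfS
Step 10: S -> aC => agfagfagfaC
Step 11: C -> gE => agfagfagfagE
Step 12: E -> fS => agfagfagfagfS
Step 13: S -> aC => agfagfagfagfaC
Step 14: C -> gE => agfagfagfagfagE
Step 15: E -> f => agfagfagfagfagf
Total derivation steps: 15

15


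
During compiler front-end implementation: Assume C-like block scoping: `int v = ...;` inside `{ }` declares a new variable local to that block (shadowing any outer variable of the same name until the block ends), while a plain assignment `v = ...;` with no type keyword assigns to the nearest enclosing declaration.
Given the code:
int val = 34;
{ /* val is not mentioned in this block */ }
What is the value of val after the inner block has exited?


Analyzing scoping rules:
Outer scope: declares val = 34
Inner block: val is neither redeclared nor assigned -> unchanged
After the block -> 34
Result: 34

34


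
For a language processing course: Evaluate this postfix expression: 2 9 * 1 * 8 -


Processing tokens left to right:
Push 2, Push 9
Pop 2 and 9, compute 2 * 9 = 18, push 18
Push 1
Pop 18 and 1, compute 18 * 1 = 18, push 18
Push 8
Pop 18 and 8, compute 18 - 8 = 10, push 10
Stack result: 10

10


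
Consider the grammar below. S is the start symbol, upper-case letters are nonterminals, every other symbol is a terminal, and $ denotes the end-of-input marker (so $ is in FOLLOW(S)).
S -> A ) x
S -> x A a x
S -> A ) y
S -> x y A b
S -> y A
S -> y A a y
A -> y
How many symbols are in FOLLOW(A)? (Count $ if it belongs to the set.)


S is the start symbol and does not occur in any rule body, so FOLLOW(S) = {$}.
Examining every occurrence of A in a rule body:
  S -> A ) x : A is followed by terminal ')' -> add ')'
  S -> x A a x : A is followed by terminal 'a' -> add 'a'
  S -> A ) y : A is followed by terminal ')' -> add ')' (already in the set)
  S -> x y A b : A is followed by terminal 'b' -> add 'b'
  S -> y A : A is at the right end -> add FOLLOW(S) = {$}
  S -> y A a y : A is followed by terminal 'a' -> add 'a' (already in the set)
  A -> y : A does not occur in the body -> contributes nothing
FOLLOW(A) = {), a, b, $}
Count: 4

4


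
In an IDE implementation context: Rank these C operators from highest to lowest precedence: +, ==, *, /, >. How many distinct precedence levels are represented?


Looking up precedence for each operator:
  + -> precedence 5
  == -> precedence 3
  * -> precedence 6
  / -> precedence 6
  > -> precedence 4
Sorted highest to lowest: *, /, +, >, ==
Distinct precedence values: [6, 5, 4, 3]
Number of distinct levels: 4

4


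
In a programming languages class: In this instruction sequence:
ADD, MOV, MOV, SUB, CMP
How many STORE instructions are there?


Scanning instruction sequence for STORE:
  Position 1: ADD
  Position 2: MOV
  Position 3: MOV
  Position 4: SUB
  Position 5: CMP
Matches at positions: []
Total STORE count: 0

0


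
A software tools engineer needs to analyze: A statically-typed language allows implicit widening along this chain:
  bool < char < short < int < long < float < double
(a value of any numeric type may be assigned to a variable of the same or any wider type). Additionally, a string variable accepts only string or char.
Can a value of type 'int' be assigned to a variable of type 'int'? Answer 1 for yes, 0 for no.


Target variable type: int
Source value type: int
Numeric ranks: int=3, int=3
Widening allowed iff rank(source) <= rank(target): 3 <= 3? Yes
Result: 1

1


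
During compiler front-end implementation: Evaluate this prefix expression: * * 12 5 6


Parsing prefix expression: * * 12 5 6
Step 1: Innermost operation '* 12 5'
  12 * 5 = 60
Step 2: Outer operation '* [60] 6'
  60 * 6 = 360

360


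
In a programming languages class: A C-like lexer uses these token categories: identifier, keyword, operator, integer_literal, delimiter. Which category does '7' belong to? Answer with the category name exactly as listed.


Token: '7'
Checking categories:
  identifier: no
  integer_literal: YES
  operator: no
  keyword: no
  delimiter: no
Category: integer_literal

integer_literal


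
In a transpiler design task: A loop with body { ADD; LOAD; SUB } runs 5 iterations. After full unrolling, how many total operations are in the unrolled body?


Loop body operations: ADD, LOAD, SUB (3 ops per iteration)
Unrolling 5 iterations:
  Iteration 1: ADD, LOAD, SUB (3 ops)
  Iteration 2: ADD, LOAD, SUB (3 ops)
  Iteration 3: ADD, LOAD, SUB (3 ops)
  Iteration 4: ADD, LOAD, SUB (3 ops)
  Iteration 5: ADD, LOAD, SUB (3 ops)
Total: 5 iterations * 3 ops/iter = 15 operations

15


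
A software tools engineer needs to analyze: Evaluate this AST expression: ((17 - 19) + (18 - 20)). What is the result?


Expression: ((17 - 19) + (18 - 20))
Evaluating step by step:
  17 - 19 = -2
  18 - 20 = -2
  -2 + -2 = -4
Result: -4

-4


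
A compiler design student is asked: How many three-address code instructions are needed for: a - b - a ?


Expression: a - b - a
Generating three-address code (respecting * over +/- precedence):
  Instruction 1: t1 = a - b
  Instruction 2: t2 = t1 - a
Total instructions: 2

2


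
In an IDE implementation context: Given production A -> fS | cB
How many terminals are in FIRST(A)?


Production: A -> fS | cB
Examining each alternative for leading terminals:
  A -> fS : first terminal = 'f'
  A -> cB : first terminal = 'c'
FIRST(A) = {c, f}
Count: 2

2


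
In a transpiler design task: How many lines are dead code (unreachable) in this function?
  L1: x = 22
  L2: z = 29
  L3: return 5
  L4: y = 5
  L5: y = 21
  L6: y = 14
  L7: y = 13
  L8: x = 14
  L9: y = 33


Analyzing control flow:
  L1: reachable (before return)
  L2: reachable (before return)
  L3: reachable (return statement)
  L4: DEAD (after return at L3)
  L5: DEAD (after return at L3)
  L6: DEAD (after return at L3)
  L7: DEAD (after return at L3)
  L8: DEAD (after return at L3)
  L9: DEAD (after return at L3)
Return at L3, total lines = 9
Dead lines: L4 through L9
Count: 6

6


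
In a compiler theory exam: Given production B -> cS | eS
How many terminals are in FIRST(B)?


Production: B -> cS | eS
Examining each alternative for leading terminals:
  B -> cS : first terminal = 'c'
  B -> eS : first terminal = 'e'
FIRST(B) = {c, e}
Count: 2

2


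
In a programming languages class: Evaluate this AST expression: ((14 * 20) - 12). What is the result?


Expression: ((14 * 20) - 12)
Evaluating step by step:
  14 * 20 = 280
  280 - 12 = 268
Result: 268

268


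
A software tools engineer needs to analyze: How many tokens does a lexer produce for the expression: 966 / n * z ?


Scanning '966 / n * z'
Token 1: '966' -> integer_literal
Token 2: '/' -> operator
Token 3: 'n' -> identifier
Token 4: '*' -> operator
Token 5: 'z' -> identifier
Total tokens: 5

5


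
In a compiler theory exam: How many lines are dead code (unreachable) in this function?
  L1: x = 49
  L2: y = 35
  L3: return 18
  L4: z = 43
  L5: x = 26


Analyzing control flow:
  L1: reachable (before return)
  L2: reachable (before return)
  L3: reachable (return statement)
  L4: DEAD (after return at L3)
  L5: DEAD (after return at L3)
Return at L3, total lines = 5
Dead lines: L4 through L5
Count: 2

2


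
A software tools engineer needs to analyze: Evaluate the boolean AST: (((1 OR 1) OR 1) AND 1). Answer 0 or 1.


Step 1: Evaluate inner node
  1 OR 1 = 1
Step 2: Evaluate next node
  1 OR 1 = 1
Step 3: Evaluate root node
  1 AND 1 = 1

1


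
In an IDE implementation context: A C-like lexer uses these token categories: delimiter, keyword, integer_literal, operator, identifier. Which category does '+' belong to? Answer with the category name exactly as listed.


Token: '+'
Checking categories:
  identifier: no
  integer_literal: no
  operator: YES
  keyword: no
  delimiter: no
Category: operator

operator


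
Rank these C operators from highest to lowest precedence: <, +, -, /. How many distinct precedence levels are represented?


Looking up precedence for each operator:
  < -> precedence 4
  + -> precedence 5
  - -> precedence 5
  / -> precedence 6
Sorted highest to lowest: /, +, -, <
Distinct precedence values: [6, 5, 4]
Number of distinct levels: 3

3


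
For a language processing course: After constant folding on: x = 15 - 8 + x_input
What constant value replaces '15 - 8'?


Identifying constant sub-expression:
  Original: x = 15 - 8 + x_input
  15 and 8 are both compile-time constants
  Evaluating: 15 - 8 = 7
  After folding: x = 7 + x_input

7


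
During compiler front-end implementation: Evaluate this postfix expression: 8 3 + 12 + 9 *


Processing tokens left to right:
Push 8, Push 3
Pop 8 and 3, compute 8 + 3 = 11, push 11
Push 12
Pop 11 and 12, compute 11 + 12 = 23, push 23
Push 9
Pop 23 and 9, compute 23 * 9 = 207, push 207
Stack result: 207

207


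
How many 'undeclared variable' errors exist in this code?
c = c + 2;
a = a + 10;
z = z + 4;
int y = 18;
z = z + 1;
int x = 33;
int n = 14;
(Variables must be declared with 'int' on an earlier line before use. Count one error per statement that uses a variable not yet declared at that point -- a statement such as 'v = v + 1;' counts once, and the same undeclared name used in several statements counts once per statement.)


Scanning code line by line:
  Line 1: use 'c' -> ERROR (undeclared)
  Line 2: use 'a' -> ERROR (undeclared)
  Line 3: use 'z' -> ERROR (undeclared)
  Line 4: declare 'y' -> declared = ['y']
  Line 5: use 'z' -> ERROR (undeclared)
  Line 6: declare 'x' -> declared = ['x', 'y']
  Line 7: declare 'n' -> declared = ['n', 'x', 'y']
Total undeclared variable errors: 4

4


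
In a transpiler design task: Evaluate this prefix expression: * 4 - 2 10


Parsing prefix expression: * 4 - 2 10
Step 1: Innermost operation '- 2 10'
  2 - 10 = -8
Step 2: Outer operation '* 4 [-8]'
  4 * -8 = -32

-32


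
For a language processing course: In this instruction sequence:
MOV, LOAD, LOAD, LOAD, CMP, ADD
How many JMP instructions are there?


Scanning instruction sequence for JMP:
  Position 1: MOV
  Position 2: LOAD
  Position 3: LOAD
  Position 4: LOAD
  Position 5: CMP
  Position 6: ADD
Matches at positions: []
Total JMP count: 0

0


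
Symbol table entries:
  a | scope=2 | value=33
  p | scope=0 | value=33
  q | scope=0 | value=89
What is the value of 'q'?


Searching symbol table for 'q':
  a | scope=2 | value=33
  p | scope=0 | value=33
  q | scope=0 | value=89 <- MATCH
Found 'q' at scope 0 with value 89

89


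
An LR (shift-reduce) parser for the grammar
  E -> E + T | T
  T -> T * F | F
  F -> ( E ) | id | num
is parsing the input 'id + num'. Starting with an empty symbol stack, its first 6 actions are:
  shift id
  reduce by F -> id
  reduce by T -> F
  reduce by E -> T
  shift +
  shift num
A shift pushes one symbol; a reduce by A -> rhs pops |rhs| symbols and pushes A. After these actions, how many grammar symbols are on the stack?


Tracking the symbol stack through each action:
  Action 1: shift 'id' : push -> stack = [id] (size 1)
  Action 2: reduce by F -> id : pop 1, push F -> stack = [F] (size 1)
  Action 3: reduce by T -> F : pop 1, push T -> stack = [T] (size 1)
  Action 4: reduce by E -> T : pop 1, push E -> stack = [E] (size 1)
  Action 5: shift '+' : push -> stack = [E, +] (size 2)
  Action 6: shift 'num' : push -> stack = [E, +, num] (size 3)
Final stack size: 3

3


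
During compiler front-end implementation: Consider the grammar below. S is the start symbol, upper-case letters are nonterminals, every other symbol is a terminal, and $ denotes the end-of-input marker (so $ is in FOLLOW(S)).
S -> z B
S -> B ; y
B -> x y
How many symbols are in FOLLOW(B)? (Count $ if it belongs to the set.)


S is the start symbol and does not occur in any rule body, so FOLLOW(S) = {$}.
Examining every occurrence of B in a rule body:
  S -> z B : B is at the right end -> add FOLLOW(S) = {$}
  S -> B ; y : B is followed by terminal ';' -> add ';'
  B -> x y : B does not occur in the body -> contributes nothing
FOLLOW(B) = {;, $}
Count: 2

2


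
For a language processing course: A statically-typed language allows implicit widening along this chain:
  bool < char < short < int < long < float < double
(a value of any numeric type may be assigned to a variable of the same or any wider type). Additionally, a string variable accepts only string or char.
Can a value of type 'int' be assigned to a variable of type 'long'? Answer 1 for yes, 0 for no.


Target variable type: long
Source value type: int
Numeric ranks: int=3, long=4
Widening allowed iff rank(source) <= rank(target): 3 <= 4? Yes
Result: 1

1


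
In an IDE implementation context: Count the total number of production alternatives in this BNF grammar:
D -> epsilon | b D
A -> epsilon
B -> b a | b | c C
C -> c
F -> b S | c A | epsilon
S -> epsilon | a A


Counting alternatives per rule:
  D: 2 alternative(s)
  A: 1 alternative(s)
  B: 3 alternative(s)
  C: 1 alternative(s)
  F: 3 alternative(s)
  S: 2 alternative(s)
Sum: 2 + 1 + 3 + 1 + 3 + 2 = 12

12


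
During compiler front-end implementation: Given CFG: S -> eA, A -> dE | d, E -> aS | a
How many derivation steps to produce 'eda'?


Grammar: S -> eA, A -> dE | d, E -> aS | a
Deriving 'eda':
Step 1: S -> eA => eA
Step 2: A -> dE => edE
Step 3: E -> a => eda
Total derivation steps: 3

3


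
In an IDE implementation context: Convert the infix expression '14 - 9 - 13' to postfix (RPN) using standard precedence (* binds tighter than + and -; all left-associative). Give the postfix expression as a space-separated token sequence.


Applying the shunting-yard algorithm:
  Operand 14 -> output
  Push '-' onto operator stack -> op-stack: [-]
  Operand 9 -> output
  See '-' (prec 1); top '-' (prec 1) >= it -> pop '-' to output
  Push '-' onto operator stack -> op-stack: [-]
  Operand 13 -> output
  End of input: pop '-' to output
Postfix result: 14 9 - 13 -

14 9 - 13 -


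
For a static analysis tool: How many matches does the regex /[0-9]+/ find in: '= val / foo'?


Pattern: /[0-9]+/ (int literals)
Input: '= val / foo'
Scanning for matches:
Total matches: 0

0


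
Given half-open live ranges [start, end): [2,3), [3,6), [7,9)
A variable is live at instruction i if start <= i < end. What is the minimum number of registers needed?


Live ranges:
  Var0: [2, 3)
  Var1: [3, 6)
  Var2: [7, 9)
Sweep-line events (position, delta, active):
  pos=2 start -> active=1
  pos=3 end -> active=0
  pos=3 start -> active=1
  pos=6 end -> active=0
  pos=7 start -> active=1
  pos=9 end -> active=0
Maximum simultaneous active: 1
Minimum registers needed: 1

1


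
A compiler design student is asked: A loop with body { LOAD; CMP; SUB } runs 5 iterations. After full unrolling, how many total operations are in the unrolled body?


Loop body operations: LOAD, CMP, SUB (3 ops per iteration)
Unrolling 5 iterations:
  Iteration 1: LOAD, CMP, SUB (3 ops)
  Iteration 2: LOAD, CMP, SUB (3 ops)
  Iteration 3: LOAD, CMP, SUB (3 ops)
  Iteration 4: LOAD, CMP, SUB (3 ops)
  Iteration 5: LOAD, CMP, SUB (3 ops)
Total: 5 iterations * 3 ops/iter = 15 operations

15


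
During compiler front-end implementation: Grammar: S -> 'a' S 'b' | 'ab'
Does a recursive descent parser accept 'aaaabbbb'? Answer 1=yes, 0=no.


Grammar accepts strings of the form a^n b^n (n >= 1)
Word: 'aaaabbbb'
Counting: 4 a's and 4 b's
Check: 4 == 4? Yes
Derivation (S -> aSb applied 3 time(s), then S -> ab): S => aSb => aaSbb => aaaSbbb => aaaabbbb
Accepted

1


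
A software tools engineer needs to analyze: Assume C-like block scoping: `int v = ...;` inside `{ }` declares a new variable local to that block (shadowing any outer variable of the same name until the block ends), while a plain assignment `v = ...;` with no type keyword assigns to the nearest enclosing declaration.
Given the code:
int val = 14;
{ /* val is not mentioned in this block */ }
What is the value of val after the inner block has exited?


Analyzing scoping rules:
Outer scope: declares val = 14
Inner block: val is neither redeclared nor assigned -> unchanged
After the block -> 14
Result: 14

14


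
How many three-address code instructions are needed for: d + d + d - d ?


Expression: d + d + d - d
Generating three-address code (respecting * over +/- precedence):
  Instruction 1: t1 = d + d
  Instruction 2: t2 = t1 + d
  Instruction 3: t3 = t2 - d
Total instructions: 3

3


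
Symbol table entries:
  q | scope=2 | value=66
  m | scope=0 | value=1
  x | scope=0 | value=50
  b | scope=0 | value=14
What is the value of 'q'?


Searching symbol table for 'q':
  q | scope=2 | value=66 <- MATCH
  m | scope=0 | value=1
  x | scope=0 | value=50
  b | scope=0 | value=14
Found 'q' at scope 2 with value 66

66


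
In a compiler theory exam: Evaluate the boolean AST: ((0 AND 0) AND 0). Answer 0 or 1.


Step 1: Evaluate inner node
  0 AND 0 = 0
Step 2: Evaluate root node
  0 AND 0 = 0

0


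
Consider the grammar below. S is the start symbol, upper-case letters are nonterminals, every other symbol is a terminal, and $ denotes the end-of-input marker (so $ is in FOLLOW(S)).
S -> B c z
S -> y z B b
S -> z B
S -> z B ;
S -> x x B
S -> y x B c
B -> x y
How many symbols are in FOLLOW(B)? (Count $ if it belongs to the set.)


S is the start symbol and does not occur in any rule body, so FOLLOW(S) = {$}.
Examining every occurrence of B in a rule body:
  S -> B c z : B is followed by terminal 'c' -> add 'c'
  S -> y z B b : B is followed by terminal 'b' -> add 'b'
  S -> z B : B is at the right end -> add FOLLOW(S) = {$}
  S -> z B ; : B is followed by terminal ';' -> add ';'
  S -> x x B : B is at the right end -> add FOLLOW(S) = {$} (already in the set)
  S -> y x B c : B is followed by terminal 'c' -> add 'c' (already in the set)
  B -> x y : B does not occur in the body -> contributes nothing
FOLLOW(B) = {;, b, c, $}
Count: 4

4


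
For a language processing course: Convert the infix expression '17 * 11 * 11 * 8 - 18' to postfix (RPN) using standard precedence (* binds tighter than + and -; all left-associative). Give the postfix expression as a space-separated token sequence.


Applying the shunting-yard algorithm:
  Operand 17 -> output
  Push '*' onto operator stack -> op-stack: [*]
  Operand 11 -> output
  See '*' (prec 2); top '*' (prec 2) >= it -> pop '*' to output
  Push '*' onto operator stack -> op-stack: [*]
  Operand 11 -> output
  See '*' (prec 2); top '*' (prec 2) >= it -> pop '*' to output
  Push '*' onto operator stack -> op-stack: [*]
  Operand 8 -> output
  See '-' (prec 1); top '*' (prec 2) >= it -> pop '*' to output
  Push '-' onto operator stack -> op-stack: [-]
  Operand 18 -> output
  End of input: pop '-' to output
Postfix result: 17 11 * 11 * 8 * 18 -

17 11 * 11 * 8 * 18 -


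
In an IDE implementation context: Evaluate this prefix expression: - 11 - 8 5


Parsing prefix expression: - 11 - 8 5
Step 1: Innermost operation '- 8 5'
  8 - 5 = 3
Step 2: Outer operation '- 11 [3]'
  11 - 3 = 8

8


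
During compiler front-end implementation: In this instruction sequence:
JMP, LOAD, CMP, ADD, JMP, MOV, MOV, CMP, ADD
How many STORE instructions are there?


Scanning instruction sequence for STORE:
  Position 1: JMP
  Position 2: LOAD
  Position 3: CMP
  Position 4: ADD
  Position 5: JMP
  Position 6: MOV
  Position 7: MOV
  Position 8: CMP
  Position 9: ADD
Matches at positions: []
Total STORE count: 0

0


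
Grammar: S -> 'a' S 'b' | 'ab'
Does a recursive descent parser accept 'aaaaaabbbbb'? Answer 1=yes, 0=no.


Grammar accepts strings of the form a^n b^n (n >= 1)
Word: 'aaaaaabbbbb'
Counting: 6 a's and 5 b's
Check: 6 == 5? No
Mismatch: a-count != b-count
Rejected

0


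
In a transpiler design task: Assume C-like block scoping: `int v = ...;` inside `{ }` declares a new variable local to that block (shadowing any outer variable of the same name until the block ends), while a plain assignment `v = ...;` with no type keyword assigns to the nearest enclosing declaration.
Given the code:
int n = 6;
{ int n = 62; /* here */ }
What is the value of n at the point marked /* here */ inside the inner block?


Analyzing scoping rules:
Outer scope: declares n = 6
Inner block: 'int n = 62;' declares a NEW n that shadows the outer one
Inside the block the inner declaration is in scope -> 62
Result: 62

62


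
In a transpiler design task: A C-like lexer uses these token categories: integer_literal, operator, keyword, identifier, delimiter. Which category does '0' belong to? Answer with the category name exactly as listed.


Token: '0'
Checking categories:
  identifier: no
  integer_literal: YES
  operator: no
  keyword: no
  delimiter: no
Category: integer_literal

integer_literal


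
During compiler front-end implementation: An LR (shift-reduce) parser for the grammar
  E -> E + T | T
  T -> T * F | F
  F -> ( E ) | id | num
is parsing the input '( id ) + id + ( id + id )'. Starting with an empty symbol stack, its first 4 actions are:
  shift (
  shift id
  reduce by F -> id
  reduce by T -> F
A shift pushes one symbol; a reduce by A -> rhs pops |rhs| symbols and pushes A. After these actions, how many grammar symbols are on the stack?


Tracking the symbol stack through each action:
  Action 1: shift '(' : push -> stack = [(] (size 1)
  Action 2: shift 'id' : push -> stack = [(, id] (size 2)
  Action 3: reduce by F -> id : pop 1, push F -> stack = [(, F] (size 2)
  Action 4: reduce by T -> F : pop 1, push T -> stack = [(, T] (size 2)
Final stack size: 2

2


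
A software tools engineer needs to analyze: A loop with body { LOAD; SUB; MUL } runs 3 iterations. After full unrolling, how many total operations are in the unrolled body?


Loop body operations: LOAD, SUB, MUL (3 ops per iteration)
Unrolling 3 iterations:
  Iteration 1: LOAD, SUB, MUL (3 ops)
  Iteration 2: LOAD, SUB, MUL (3 ops)
  Iteration 3: LOAD, SUB, MUL (3 ops)
Total: 3 iterations * 3 ops/iter = 9 operations

9


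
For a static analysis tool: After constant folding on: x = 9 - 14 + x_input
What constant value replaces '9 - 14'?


Identifying constant sub-expression:
  Original: x = 9 - 14 + x_input
  9 and 14 are both compile-time constants
  Evaluating: 9 - 14 = -5
  After folding: x = -5 + x_input

-5


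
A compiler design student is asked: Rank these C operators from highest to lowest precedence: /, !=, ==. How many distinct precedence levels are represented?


Looking up precedence for each operator:
  / -> precedence 6
  != -> precedence 3
  == -> precedence 3
Sorted highest to lowest: /, !=, ==
Distinct precedence values: [6, 3]
Number of distinct levels: 2

2


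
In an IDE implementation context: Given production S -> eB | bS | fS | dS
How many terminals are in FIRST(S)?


Production: S -> eB | bS | fS | dS
Examining each alternative for leading terminals:
  S -> eB : first terminal = 'e'
  S -> bS : first terminal = 'b'
  S -> fS : first terminal = 'f'
  S -> dS : first terminal = 'd'
FIRST(S) = {b, d, e, f}
Count: 4

4


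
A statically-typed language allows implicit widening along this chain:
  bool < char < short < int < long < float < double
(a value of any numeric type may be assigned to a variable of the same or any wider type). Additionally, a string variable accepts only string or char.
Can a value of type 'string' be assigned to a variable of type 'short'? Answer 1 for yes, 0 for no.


Target variable type: short
Source value type: string
Rule: string cannot widen to any numeric type
Result: 0

0


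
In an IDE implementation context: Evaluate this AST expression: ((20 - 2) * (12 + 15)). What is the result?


Expression: ((20 - 2) * (12 + 15))
Evaluating step by step:
  20 - 2 = 18
  12 + 15 = 27
  18 * 27 = 486
Result: 486

486


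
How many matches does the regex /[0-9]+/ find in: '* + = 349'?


Pattern: /[0-9]+/ (int literals)
Input: '* + = 349'
Scanning for matches:
  Match 1: '349'
Total matches: 1

1


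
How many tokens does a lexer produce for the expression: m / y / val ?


Scanning 'm / y / val'
Token 1: 'm' -> identifier
Token 2: '/' -> operator
Token 3: 'y' -> identifier
Token 4: '/' -> operator
Token 5: 'val' -> identifier
Total tokens: 5

5


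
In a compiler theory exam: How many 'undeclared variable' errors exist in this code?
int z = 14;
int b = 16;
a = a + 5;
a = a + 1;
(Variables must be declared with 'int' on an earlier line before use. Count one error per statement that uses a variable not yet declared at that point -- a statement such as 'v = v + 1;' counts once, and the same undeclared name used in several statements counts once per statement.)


Scanning code line by line:
  Line 1: declare 'z' -> declared = ['z']
  Line 2: declare 'b' -> declared = ['b', 'z']
  Line 3: use 'a' -> ERROR (undeclared)
  Line 4: use 'a' -> ERROR (undeclared)
Total undeclared variable errors: 2

2


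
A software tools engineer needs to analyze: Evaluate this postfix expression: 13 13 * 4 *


Processing tokens left to right:
Push 13, Push 13
Pop 13 and 13, compute 13 * 13 = 169, push 169
Push 4
Pop 169 and 4, compute 169 * 4 = 676, push 676
Stack result: 676

676


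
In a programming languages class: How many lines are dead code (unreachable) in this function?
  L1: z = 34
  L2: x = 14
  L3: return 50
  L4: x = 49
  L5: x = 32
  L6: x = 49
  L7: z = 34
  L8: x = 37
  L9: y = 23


Analyzing control flow:
  L1: reachable (before return)
  L2: reachable (before return)
  L3: reachable (return statement)
  L4: DEAD (after return at L3)
  L5: DEAD (after return at L3)
  L6: DEAD (after return at L3)
  L7: DEAD (after return at L3)
  L8: DEAD (after return at L3)
  L9: DEAD (after return at L3)
Return at L3, total lines = 9
Dead lines: L4 through L9
Count: 6

6


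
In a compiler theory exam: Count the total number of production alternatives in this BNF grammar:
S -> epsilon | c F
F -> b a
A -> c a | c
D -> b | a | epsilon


Counting alternatives per rule:
  S: 2 alternative(s)
  F: 1 alternative(s)
  A: 2 alternative(s)
  D: 3 alternative(s)
Sum: 2 + 1 + 2 + 3 = 8

8


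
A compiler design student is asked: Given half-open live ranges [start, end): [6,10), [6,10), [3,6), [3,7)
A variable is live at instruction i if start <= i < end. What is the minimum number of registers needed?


Live ranges:
  Var0: [6, 10)
  Var1: [6, 10)
  Var2: [3, 6)
  Var3: [3, 7)
Sweep-line events (position, delta, active):
  pos=3 start -> active=1
  pos=3 start -> active=2
  pos=6 end -> active=1
  pos=6 start -> active=2
  pos=6 start -> active=3
  pos=7 end -> active=2
  pos=10 end -> active=1
  pos=10 end -> active=0
Maximum simultaneous active: 3
Minimum registers needed: 3

3


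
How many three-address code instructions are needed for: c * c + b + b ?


Expression: c * c + b + b
Generating three-address code (respecting * over +/- precedence):
  Instruction 1: t1 = c * c
  Instruction 2: t2 = t1 + b
  Instruction 3: t3 = t2 + b
Total instructions: 3

3


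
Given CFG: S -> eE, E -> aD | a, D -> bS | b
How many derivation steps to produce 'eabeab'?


Grammar: S -> eE, E -> aD | a, D -> bS | b
Deriving 'eabeab':
Step 1: S -> eE => eE
Step 2: E -> aD => eaD
Step 3: D -> bS => eabS
Step 4: S -> eE => eabeE
Step 5: E -> aD => eabeaD
Step 6: D -> b => eabeab
Total derivation steps: 6

6


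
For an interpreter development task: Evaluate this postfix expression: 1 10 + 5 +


Processing tokens left to right:
Push 1, Push 10
Pop 1 and 10, compute 1 + 10 = 11, push 11
Push 5
Pop 11 and 5, compute 11 + 5 = 16, push 16
Stack result: 16

16


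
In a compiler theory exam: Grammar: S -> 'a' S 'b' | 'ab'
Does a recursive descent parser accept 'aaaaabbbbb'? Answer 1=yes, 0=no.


Grammar accepts strings of the form a^n b^n (n >= 1)
Word: 'aaaaabbbbb'
Counting: 5 a's and 5 b's
Check: 5 == 5? Yes
Derivation (S -> aSb applied 4 time(s), then S -> ab): S => aSb => aaSbb => aaaSbbb => aaaaSbbbb => aaaaabbbbb
Accepted

1


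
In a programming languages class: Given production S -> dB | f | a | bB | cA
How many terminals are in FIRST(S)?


Production: S -> dB | f | a | bB | cA
Examining each alternative for leading terminals:
  S -> dB : first terminal = 'd'
  S -> f : first terminal = 'f'
  S -> a : first terminal = 'a'
  S -> bB : first terminal = 'b'
  S -> cA : first terminal = 'c'
FIRST(S) = {a, b, c, d, f}
Count: 5

5


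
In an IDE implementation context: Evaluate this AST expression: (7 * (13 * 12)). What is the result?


Expression: (7 * (13 * 12))
Evaluating step by step:
  13 * 12 = 156
  7 * 156 = 1092
Result: 1092

1092


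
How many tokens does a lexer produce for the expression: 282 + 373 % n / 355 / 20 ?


Scanning '282 + 373 % n / 355 / 20'
Token 1: '282' -> integer_literal
Token 2: '+' -> operator
Token 3: '373' -> integer_literal
Token 4: '%' -> operator
Token 5: 'n' -> identifier
Token 6: '/' -> operator
Token 7: '355' -> integer_literal
Token 8: '/' -> operator
Token 9: '20' -> integer_literal
Total tokens: 9

9


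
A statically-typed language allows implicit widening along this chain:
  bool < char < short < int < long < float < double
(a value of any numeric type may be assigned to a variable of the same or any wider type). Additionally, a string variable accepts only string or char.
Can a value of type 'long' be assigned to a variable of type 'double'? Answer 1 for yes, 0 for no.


Target variable type: double
Source value type: long
Numeric ranks: long=4, double=6
Widening allowed iff rank(source) <= rank(target): 4 <= 6? Yes
Result: 1

1


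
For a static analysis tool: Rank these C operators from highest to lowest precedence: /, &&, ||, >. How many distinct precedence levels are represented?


Looking up precedence for each operator:
  / -> precedence 6
  && -> precedence 2
  || -> precedence 1
  > -> precedence 4
Sorted highest to lowest: /, >, &&, ||
Distinct precedence values: [6, 4, 2, 1]
Number of distinct levels: 4

4


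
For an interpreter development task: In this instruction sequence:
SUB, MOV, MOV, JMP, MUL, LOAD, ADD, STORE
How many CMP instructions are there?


Scanning instruction sequence for CMP:
  Position 1: SUB
  Position 2: MOV
  Position 3: MOV
  Position 4: JMP
  Position 5: MUL
  Position 6: LOAD
  Position 7: ADD
  Position 8: STORE
Matches at positions: []
Total CMP count: 0

0


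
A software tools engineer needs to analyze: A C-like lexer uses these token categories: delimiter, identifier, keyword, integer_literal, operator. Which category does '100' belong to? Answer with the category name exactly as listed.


Token: '100'
Checking categories:
  identifier: no
  integer_literal: YES
  operator: no
  keyword: no
  delimiter: no
Category: integer_literal

integer_literal


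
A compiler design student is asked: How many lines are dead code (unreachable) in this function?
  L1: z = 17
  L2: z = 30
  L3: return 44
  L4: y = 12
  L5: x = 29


Analyzing control flow:
  L1: reachable (before return)
  L2: reachable (before return)
  L3: reachable (return statement)
  L4: DEAD (after return at L3)
  L5: DEAD (after return at L3)
Return at L3, total lines = 5
Dead lines: L4 through L5
Count: 2

2


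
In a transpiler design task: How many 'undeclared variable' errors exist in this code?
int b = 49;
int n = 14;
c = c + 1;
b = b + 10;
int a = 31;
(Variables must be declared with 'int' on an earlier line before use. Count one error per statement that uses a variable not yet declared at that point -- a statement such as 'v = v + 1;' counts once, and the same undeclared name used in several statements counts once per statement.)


Scanning code line by line:
  Line 1: declare 'b' -> declared = ['b']
  Line 2: declare 'n' -> declared = ['b', 'n']
  Line 3: use 'c' -> ERROR (undeclared)
  Line 4: use 'b' -> OK (declared)
  Line 5: declare 'a' -> declared = ['a', 'b', 'n']
Total undeclared variable errors: 1

1


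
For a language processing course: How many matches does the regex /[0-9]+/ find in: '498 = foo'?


Pattern: /[0-9]+/ (int literals)
Input: '498 = foo'
Scanning for matches:
  Match 1: '498'
Total matches: 1

1


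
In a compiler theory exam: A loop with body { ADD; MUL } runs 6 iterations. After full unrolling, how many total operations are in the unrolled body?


Loop body operations: ADD, MUL (2 ops per iteration)
Unrolling 6 iterations:
  Iteration 1: ADD, MUL (2 ops)
  Iteration 2: ADD, MUL (2 ops)
  Iteration 3: ADD, MUL (2 ops)
  Iteration 4: ADD, MUL (2 ops)
  Iteration 5: ADD, MUL (2 ops)
  Iteration 6: ADD, MUL (2 ops)
Total: 6 iterations * 2 ops/iter = 12 operations

12


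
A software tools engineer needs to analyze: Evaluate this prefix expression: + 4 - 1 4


Parsing prefix expression: + 4 - 1 4
Step 1: Innermost operation '- 1 4'
  1 - 4 = -3
Step 2: Outer operation '+ 4 [-3]'
  4 + -3 = 1

1


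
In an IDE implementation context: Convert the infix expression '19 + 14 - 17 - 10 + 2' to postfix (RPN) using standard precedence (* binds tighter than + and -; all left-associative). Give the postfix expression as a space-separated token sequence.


Applying the shunting-yard algorithm:
  Operand 19 -> output
  Push '+' onto operator stack -> op-stack: [+]
  Operand 14 -> output
  See '-' (prec 1); top '+' (prec 1) >= it -> pop '+' to output
  Push '-' onto operator stack -> op-stack: [-]
  Operand 17 -> output
  See '-' (prec 1); top '-' (prec 1) >= it -> pop '-' to output
  Push '-' onto operator stack -> op-stack: [-]
  Operand 10 -> output
  See '+' (prec 1); top '-' (prec 1) >= it -> pop '-' to output
  Push '+' onto operator stack -> op-stack: [+]
  Operand 2 -> output
  End of input: pop '+' to output
Postfix result: 19 14 + 17 - 10 - 2 +

19 14 + 17 - 10 - 2 +


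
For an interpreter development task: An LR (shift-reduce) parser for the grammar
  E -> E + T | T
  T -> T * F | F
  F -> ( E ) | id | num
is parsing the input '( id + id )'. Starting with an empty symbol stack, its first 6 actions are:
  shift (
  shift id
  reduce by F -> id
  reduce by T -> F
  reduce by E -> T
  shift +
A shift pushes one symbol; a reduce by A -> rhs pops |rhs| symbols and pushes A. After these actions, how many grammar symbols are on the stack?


Tracking the symbol stack through each action:
  Action 1: shift '(' : push -> stack = [(] (size 1)
  Action 2: shift 'id' : push -> stack = [(, id] (size 2)
  Action 3: reduce by F -> id : pop 1, push F -> stack = [(, F] (size 2)
  Action 4: reduce by T -> F : pop 1, push T -> stack = [(, T] (size 2)
  Action 5: reduce by E -> T : pop 1, push E -> stack = [(, E] (size 2)
  Action 6: shift '+' : push -> stack = [(, E, +] (size 3)
Final stack size: 3

3


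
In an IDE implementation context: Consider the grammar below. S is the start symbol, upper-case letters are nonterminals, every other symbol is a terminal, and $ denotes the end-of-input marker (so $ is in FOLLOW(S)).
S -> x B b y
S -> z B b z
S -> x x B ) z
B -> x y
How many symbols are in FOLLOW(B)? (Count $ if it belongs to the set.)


S is the start symbol and does not occur in any rule body, so FOLLOW(S) = {$}.
Examining every occurrence of B in a rule body:
  S -> x B b y : B is followed by terminal 'b' -> add 'b'
  S -> z B b z : B is followed by terminal 'b' -> add 'b' (already in the set)
  S -> x x B ) z : B is followed by terminal ')' -> add ')'
  B -> x y : B does not occur in the body -> contributes nothing
FOLLOW(B) = {), b}
Count: 2

2


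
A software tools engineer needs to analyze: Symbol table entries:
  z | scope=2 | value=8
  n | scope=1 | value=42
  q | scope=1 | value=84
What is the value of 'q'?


Searching symbol table for 'q':
  z | scope=2 | value=8
  n | scope=1 | value=42
  q | scope=1 | value=84 <- MATCH
Found 'q' at scope 1 with value 84

84


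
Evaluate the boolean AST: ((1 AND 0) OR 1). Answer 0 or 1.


Step 1: Evaluate inner node
  1 AND 0 = 0
Step 2: Evaluate root node
  0 OR 1 = 1

1


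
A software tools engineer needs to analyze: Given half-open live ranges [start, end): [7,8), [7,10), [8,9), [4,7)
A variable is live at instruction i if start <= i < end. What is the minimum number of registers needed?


Live ranges:
  Var0: [7, 8)
  Var1: [7, 10)
  Var2: [8, 9)
  Var3: [4, 7)
Sweep-line events (position, delta, active):
  pos=4 start -> active=1
  pos=7 end -> active=0
  pos=7 start -> active=1
  pos=7 start -> active=2
  pos=8 end -> active=1
  pos=8 start -> active=2
  pos=9 end -> active=1
  pos=10 end -> active=0
Maximum simultaneous active: 2
Minimum registers needed: 2

2


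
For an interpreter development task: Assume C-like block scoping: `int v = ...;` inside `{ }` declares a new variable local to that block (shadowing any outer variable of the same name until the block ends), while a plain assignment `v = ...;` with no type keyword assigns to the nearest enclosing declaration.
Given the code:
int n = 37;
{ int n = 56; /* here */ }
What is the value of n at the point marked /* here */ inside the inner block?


Analyzing scoping rules:
Outer scope: declares n = 37
Inner block: 'int n = 56;' declares a NEW n that shadows the outer one
Inside the block the inner declaration is in scope -> 56
Result: 56

56


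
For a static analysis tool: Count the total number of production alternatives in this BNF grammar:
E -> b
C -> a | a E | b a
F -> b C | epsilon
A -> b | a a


Counting alternatives per rule:
  E: 1 alternative(s)
  C: 3 alternative(s)
  F: 2 alternative(s)
  A: 2 alternative(s)
Sum: 1 + 3 + 2 + 2 = 8

8


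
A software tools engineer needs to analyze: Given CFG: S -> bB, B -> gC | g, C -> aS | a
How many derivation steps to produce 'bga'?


Grammar: S -> bB, B -> gC | g, C -> aS | a
Deriving 'bga':
Step 1: S -> bB => bB
Step 2: B -> gC => bgC
Step 3: C -> a => bga
Total derivation steps: 3

3


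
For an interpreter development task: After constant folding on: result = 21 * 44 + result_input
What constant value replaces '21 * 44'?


Identifying constant sub-expression:
  Original: result = 21 * 44 + result_input
  21 and 44 are both compile-time constants
  Evaluating: 21 * 44 = 924
  After folding: result = 924 + result_input

924
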